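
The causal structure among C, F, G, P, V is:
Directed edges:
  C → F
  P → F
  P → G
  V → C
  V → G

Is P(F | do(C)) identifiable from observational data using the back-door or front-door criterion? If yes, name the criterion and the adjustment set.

P(F|do(C)): backdoor, adjust for ∅.

desc(C)\{C}={F}; candidates ⊆ {G,P,V}.
∅: C⊥F given ∅ in G with C→· removed — back-door holds.
P(F|do(C)) = P(F|C) — no adjustment needed.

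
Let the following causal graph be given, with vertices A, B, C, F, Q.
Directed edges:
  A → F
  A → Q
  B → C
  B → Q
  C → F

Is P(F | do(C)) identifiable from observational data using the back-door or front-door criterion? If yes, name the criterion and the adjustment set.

P(F|do(C)): backdoor, adjust for ∅.

desc(C)\{C}={F}; candidates ⊆ {A,B,Q}.
∅: C⊥F given ∅ in G with C→· removed — back-door holds.
P(F|do(C)) = P(F|C) — no adjustment needed.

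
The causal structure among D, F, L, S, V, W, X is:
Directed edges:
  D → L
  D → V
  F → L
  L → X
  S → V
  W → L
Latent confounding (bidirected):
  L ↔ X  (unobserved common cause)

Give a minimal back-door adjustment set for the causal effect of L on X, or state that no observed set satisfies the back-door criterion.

L→X: no observed back-door set.

desc(L)\{L}={X}; candidates ⊆ {D,F,S,V,W}.
L↔X: latent back-door arc(s) into L.
size 0: {}; under {} L still reaches {D,F,V,W,X} ∋ X.
size 1: {D}, {F}, {S} …(+2); under {D} L still reaches {F,W,X} ∋ X.
size 2: {D,F}, {D,S}, {D,V} …(+7); under {D,F} L still reaches {W,X} ∋ X.
L↔X cannot be blocked by any observed set — no back-door set.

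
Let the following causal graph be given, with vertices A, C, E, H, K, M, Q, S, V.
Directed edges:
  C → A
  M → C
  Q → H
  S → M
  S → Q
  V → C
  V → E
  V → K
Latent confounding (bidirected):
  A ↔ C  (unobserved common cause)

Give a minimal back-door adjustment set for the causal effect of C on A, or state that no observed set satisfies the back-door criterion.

C→A: no observed back-door set.

desc(C)\{C}={A}; candidates ⊆ {E,H,K,M,Q,S,V}.
C↔A: latent back-door arc(s) into C.
size 0: {}; under {} C still reaches {A,E,H,K,M,Q,S,V} ∋ A.
size 1: {E}, {H}, {K} …(+4); under {E} C still reaches {A,H,K,M,Q,S,V} ∋ A.
size 2: {E,H}, {E,K}, {E,M} …(+18); under {E,H} C still reaches {A,K,M,Q,S,V} ∋ A.
C↔A cannot be blocked by any observed set — no back-door set.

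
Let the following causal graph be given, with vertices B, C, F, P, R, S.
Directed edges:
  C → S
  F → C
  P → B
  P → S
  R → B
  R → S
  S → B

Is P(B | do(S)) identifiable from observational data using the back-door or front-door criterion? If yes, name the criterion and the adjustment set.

P(B|do(S)): backdoor, adjust for {P, R}.

desc(S)\{S}={B}; candidates ⊆ {C,F,P,R}.
size 0: {}; under {} S still reaches {B,C,F,P,R} ∋ B.
size 1: {C}, {F}, {P} …(+1); under {C} S still reaches {B,P,R} ∋ B.
{P,R}: S⊥B given {P,R} in G with S→· removed — back-door holds.
P(B|do(S)) = Σ_{P,R} P(B|S,P,R)·P(P,R).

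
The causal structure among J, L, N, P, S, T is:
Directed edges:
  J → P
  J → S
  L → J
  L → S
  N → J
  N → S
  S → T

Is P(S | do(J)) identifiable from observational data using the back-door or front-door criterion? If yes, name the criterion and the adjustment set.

desc(J)\{J}={P,S,T}; candidates ⊆ {L,N}.
size 0: {}; under {} J still reaches {L,N,S,T} ∋ S.
size 1: {L}, {N}; under {L} J still reaches {N,S,T} ∋ S.
{L,N}: J⊥S given {L,N} in G with J→· removed — back-door holds.
P(S|do(J)) = Σ_{L,N} P(S|J,L,N)·P(L,N).

P(S|do(J)): backdoor, adjust for {L, N}.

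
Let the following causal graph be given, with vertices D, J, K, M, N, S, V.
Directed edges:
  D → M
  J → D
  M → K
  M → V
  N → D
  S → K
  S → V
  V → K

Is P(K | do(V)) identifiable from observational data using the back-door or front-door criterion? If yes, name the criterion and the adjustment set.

desc(V)\{V}={K}; candidates ⊆ {D,J,M,N,S}.
size 0: {}; under {} V still reaches {D,J,K,M,N,S} ∋ K.
size 1: {D}, {J}, {M} …(+2); under {D} V still reaches {K,M,S} ∋ K.
{M,S}: V⊥K given {M,S} in G with V→· removed — back-door holds.
P(K|do(V)) = Σ_{M,S} P(K|V,M,S)·P(M,S).

P(K|do(V)): backdoor, adjust for {M, S}.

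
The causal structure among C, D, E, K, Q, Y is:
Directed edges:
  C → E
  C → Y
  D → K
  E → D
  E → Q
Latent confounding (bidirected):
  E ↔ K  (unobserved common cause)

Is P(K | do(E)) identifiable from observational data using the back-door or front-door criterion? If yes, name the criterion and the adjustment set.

desc(E)\{E}={D,K,Q}; candidates ⊆ {C,Y}.
E↔K: latent back-door arc(s) into E.
size 0: {}; under {} E still reaches {C,K,Y} ∋ K.
size 1: {C}, {Y}; under {C} E still reaches {K} ∋ K.
size 2: {C,Y}; under {C,Y} E still reaches {K} ∋ K.
E↔K cannot be blocked by any observed set — no back-door set.
{D}: (i) intercepts every directed E→K path; (ii) no back-door E→{D}; (iii) {E} blocks every back-door {D}→K. Front-door holds.
P(K|do(E)) = Σ_{D} P(D|E) Σ_{E'} P(K|D,E')P(E').

P(K|do(E)): frontdoor, adjust for {D}.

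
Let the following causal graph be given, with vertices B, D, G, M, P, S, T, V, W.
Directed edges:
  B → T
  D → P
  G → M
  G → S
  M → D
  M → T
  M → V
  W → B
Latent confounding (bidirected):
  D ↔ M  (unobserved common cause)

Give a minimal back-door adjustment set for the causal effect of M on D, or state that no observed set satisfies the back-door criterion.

desc(M)\{M}={D,P,T,V}; candidates ⊆ {B,G,S,W}.
M↔D: latent back-door arc(s) into M.
size 0: {}; under {} M still reaches {D,G,P,S} ∋ D.
size 1: {B}, {G}, {S} …(+1); under {B} M still reaches {D,G,P,S} ∋ D.
size 2: {B,G}, {B,S}, {B,W} …(+3); under {B,G} M still reaches {D,P} ∋ D.
M↔D cannot be blocked by any observed set — no back-door set.

M→D: no observed back-door set.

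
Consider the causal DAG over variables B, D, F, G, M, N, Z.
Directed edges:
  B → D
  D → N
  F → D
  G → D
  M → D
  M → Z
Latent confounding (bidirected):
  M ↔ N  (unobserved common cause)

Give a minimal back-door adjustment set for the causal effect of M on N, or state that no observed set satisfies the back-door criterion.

desc(M)\{M}={D,N,Z}; candidates ⊆ {B,F,G}.
M↔N: latent back-door arc(s) into M.
size 0: {}; under {} M still reaches {N} ∋ N.
size 1: {B}, {F}, {G}; under {B} M still reaches {N} ∋ N.
size 2: {B,F}, {B,G}, {F,G}; under {B,F} M still reaches {N} ∋ N.
M↔N cannot be blocked by any observed set — no back-door set.

M→N: no observed back-door set.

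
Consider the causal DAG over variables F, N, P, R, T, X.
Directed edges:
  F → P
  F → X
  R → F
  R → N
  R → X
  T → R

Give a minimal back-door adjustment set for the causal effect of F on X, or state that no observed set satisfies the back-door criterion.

desc(F)\{F}={P,X}; candidates ⊆ {N,R,T}.
size 0: {}; under {} F still reaches {N,R,T,X} ∋ X.
{R}: F⊥X given {R} in G with F→· removed — back-door holds.

F→X: minimal back-door set {R}.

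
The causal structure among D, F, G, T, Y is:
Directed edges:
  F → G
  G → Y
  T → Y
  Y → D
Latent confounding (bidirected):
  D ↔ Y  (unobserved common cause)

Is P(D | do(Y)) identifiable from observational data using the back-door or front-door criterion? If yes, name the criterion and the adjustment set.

desc(Y)\{Y}={D}; candidates ⊆ {F,G,T}.
Y↔D: latent back-door arc(s) into Y.
size 0: {}; under {} Y still reaches {D,F,G,T} ∋ D.
size 1: {F}, {G}, {T}; under {F} Y still reaches {D,G,T} ∋ D.
size 2: {F,G}, {F,T}, {G,T}; under {F,G} Y still reaches {D,T} ∋ D.
Y↔D cannot be blocked by any observed set — no back-door set.
No mediator lies on a directed Y→…→D path.
Neither criterion identifies P(D|do(Y)) in this graph.

P(D|do(Y)): not identifiable (no BD/FD set).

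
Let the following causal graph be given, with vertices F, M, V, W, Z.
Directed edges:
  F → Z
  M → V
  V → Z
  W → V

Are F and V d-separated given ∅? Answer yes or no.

Bayes-Ball from F | ∅ reaches {Z}.
V ∉ reach(F|∅) ⇒ F ⊥ V | ∅.

Yes — F ⊥ V | ∅.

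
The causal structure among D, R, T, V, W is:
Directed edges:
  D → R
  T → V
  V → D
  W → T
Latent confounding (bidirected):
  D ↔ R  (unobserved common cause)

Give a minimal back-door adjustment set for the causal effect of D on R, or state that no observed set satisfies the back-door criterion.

desc(D)\{D}={R}; candidates ⊆ {T,V,W}.
D↔R: latent back-door arc(s) into D.
size 0: {}; under {} D still reaches {R,T,V,W} ∋ R.
size 1: {T}, {V}, {W}; under {T} D still reaches {R,V} ∋ R.
size 2: {T,V}, {T,W}, {V,W}; under {T,V} D still reaches {R} ∋ R.
D↔R cannot be blocked by any observed set — no back-door set.

D→R: no observed back-door set.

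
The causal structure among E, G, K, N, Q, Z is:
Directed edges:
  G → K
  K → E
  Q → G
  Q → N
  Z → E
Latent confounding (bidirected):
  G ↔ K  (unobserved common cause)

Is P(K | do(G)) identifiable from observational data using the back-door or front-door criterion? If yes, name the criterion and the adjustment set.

desc(G)\{G}={E,K}; candidates ⊆ {N,Q,Z}.
G↔K: latent back-door arc(s) into G.
size 0: {}; under {} G still reaches {E,K,N,Q} ∋ K.
size 1: {N}, {Q}, {Z}; under {N} G still reaches {E,K,Q} ∋ K.
size 2: {N,Q}, {N,Z}, {Q,Z}; under {N,Q} G still reaches {E,K} ∋ K.
G↔K cannot be blocked by any observed set — no back-door set.
No mediator lies on a directed G→…→K path.
Neither criterion identifies P(K|do(G)) in this graph.

P(K|do(G)): not identifiable (no BD/FD set).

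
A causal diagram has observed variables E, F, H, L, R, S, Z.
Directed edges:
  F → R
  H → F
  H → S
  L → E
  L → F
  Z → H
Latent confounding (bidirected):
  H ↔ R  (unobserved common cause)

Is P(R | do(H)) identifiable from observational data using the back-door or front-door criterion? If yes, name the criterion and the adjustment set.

P(R|do(H)): frontdoor, adjust for {F}.

desc(H)\{H}={F,R,S}; candidates ⊆ {E,L,Z}.
H↔R: latent back-door arc(s) into H.
size 0: {}; under {} H still reaches {R,Z} ∋ R.
size 1: {E}, {L}, {Z}; under {E} H still reaches {R,Z} ∋ R.
size 2: {E,L}, {E,Z}, {L,Z}; under {E,L} H still reaches {R,Z} ∋ R.
H↔R cannot be blocked by any observed set — no back-door set.
{F}: (i) intercepts every directed H→R path; (ii) no back-door H→{F}; (iii) {H} blocks every back-door {F}→R. Front-door holds.
P(R|do(H)) = Σ_{F} P(F|H) Σ_{H'} P(R|F,H')P(H').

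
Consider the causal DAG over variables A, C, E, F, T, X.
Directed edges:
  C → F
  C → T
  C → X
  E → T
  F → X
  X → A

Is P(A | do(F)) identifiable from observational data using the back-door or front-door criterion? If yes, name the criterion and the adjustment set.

desc(F)\{F}={A,X}; candidates ⊆ {C,E,T}.
size 0: {}; under {} F still reaches {A,C,T,X} ∋ A.
{C}: F⊥A given {C} in G with F→· removed — back-door holds.
P(A|do(F)) = Σ_{C} P(A|F,C)·P(C).

P(A|do(F)): backdoor, adjust for {C}.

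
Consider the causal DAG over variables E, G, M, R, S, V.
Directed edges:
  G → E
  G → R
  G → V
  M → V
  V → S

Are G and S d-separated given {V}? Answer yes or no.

Bayes-Ball from G | {V} reaches {E,M,R}.
S ∉ reach(G|{V}) ⇒ G ⊥ S | {V}.

Yes — G ⊥ S | {V}.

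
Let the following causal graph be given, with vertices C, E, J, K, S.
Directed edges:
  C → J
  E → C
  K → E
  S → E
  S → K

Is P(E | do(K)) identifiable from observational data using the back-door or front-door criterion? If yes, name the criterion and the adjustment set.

desc(K)\{K}={C,E,J}; candidates ⊆ {S}.
size 0: {}; under {} K still reaches {C,E,J,S} ∋ E.
{S}: K⊥E given {S} in G with K→· removed — back-door holds.
P(E|do(K)) = Σ_{S} P(E|K,S)·P(S).

P(E|do(K)): backdoor, adjust for {S}.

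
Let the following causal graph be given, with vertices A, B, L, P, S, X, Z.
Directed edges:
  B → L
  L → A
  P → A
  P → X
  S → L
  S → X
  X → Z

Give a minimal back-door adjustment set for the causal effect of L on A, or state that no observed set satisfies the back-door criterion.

desc(L)\{L}={A}; candidates ⊆ {B,P,S,X,Z}.
∅: L⊥A given ∅ in G with L→· removed — back-door holds.

L→A: minimal back-door set ∅.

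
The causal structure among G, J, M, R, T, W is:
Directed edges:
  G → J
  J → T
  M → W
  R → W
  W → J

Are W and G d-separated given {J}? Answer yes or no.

No — W and G are d-connected given {J}.

Bayes-Ball from W | {J} reaches {G,M,R}.
G ∈ reach(W|{J}) ⇒ W ⊥̸ G | {J}.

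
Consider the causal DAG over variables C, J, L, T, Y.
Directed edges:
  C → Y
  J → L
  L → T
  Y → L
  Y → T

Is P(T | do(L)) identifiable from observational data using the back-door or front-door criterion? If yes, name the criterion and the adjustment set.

P(T|do(L)): backdoor, adjust for {Y}.

desc(L)\{L}={T}; candidates ⊆ {C,J,Y}.
size 0: {}; under {} L still reaches {C,J,T,Y} ∋ T.
{Y}: L⊥T given {Y} in G with L→· removed — back-door holds.
P(T|do(L)) = Σ_{Y} P(T|L,Y)·P(Y).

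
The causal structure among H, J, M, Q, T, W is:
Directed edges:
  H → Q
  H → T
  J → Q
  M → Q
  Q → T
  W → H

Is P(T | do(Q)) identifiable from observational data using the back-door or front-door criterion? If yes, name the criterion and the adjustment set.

desc(Q)\{Q}={T}; candidates ⊆ {H,J,M,W}.
size 0: {}; under {} Q still reaches {H,J,M,T,W} ∋ T.
{H}: Q⊥T given {H} in G with Q→· removed — back-door holds.
P(T|do(Q)) = Σ_{H} P(T|Q,H)·P(H).

P(T|do(Q)): backdoor, adjust for {H}.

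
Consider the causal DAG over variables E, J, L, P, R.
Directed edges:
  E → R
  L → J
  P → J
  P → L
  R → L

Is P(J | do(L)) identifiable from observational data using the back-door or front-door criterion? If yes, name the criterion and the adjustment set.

desc(L)\{L}={J}; candidates ⊆ {E,P,R}.
size 0: {}; under {} L still reaches {E,J,P,R} ∋ J.
{P}: L⊥J given {P} in G with L→· removed — back-door holds.
P(J|do(L)) = Σ_{P} P(J|L,P)·P(P).

P(J|do(L)): backdoor, adjust for {P}.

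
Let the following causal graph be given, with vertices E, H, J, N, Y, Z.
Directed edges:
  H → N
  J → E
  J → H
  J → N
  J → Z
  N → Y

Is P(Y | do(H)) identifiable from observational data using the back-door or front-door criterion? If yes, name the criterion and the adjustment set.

P(Y|do(H)): backdoor, adjust for {J}.

desc(H)\{H}={N,Y}; candidates ⊆ {E,J,Z}.
size 0: {}; under {} H still reaches {E,J,N,Y,Z} ∋ Y.
{J}: H⊥Y given {J} in G with H→· removed — back-door holds.
P(Y|do(H)) = Σ_{J} P(Y|H,J)·P(J).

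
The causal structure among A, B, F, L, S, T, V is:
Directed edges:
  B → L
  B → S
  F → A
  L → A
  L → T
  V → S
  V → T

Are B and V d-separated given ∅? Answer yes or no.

Bayes-Ball from B | ∅ reaches {A,L,S,T}.
V ∉ reach(B|∅) ⇒ B ⊥ V | ∅.

Yes — B ⊥ V | ∅.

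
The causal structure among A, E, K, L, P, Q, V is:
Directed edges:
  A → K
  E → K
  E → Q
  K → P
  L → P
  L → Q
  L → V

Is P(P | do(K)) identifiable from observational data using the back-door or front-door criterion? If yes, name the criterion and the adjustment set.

desc(K)\{K}={P}; candidates ⊆ {A,E,L,Q,V}.
∅: K⊥P given ∅ in G with K→· removed — back-door holds.
P(P|do(K)) = P(P|K) — no adjustment needed.

P(P|do(K)): backdoor, adjust for ∅.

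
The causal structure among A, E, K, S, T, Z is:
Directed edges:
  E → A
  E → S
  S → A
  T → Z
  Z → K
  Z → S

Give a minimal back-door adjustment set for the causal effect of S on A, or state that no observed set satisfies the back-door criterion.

S→A: minimal back-door set {E}.

desc(S)\{S}={A}; candidates ⊆ {E,K,T,Z}.
size 0: {}; under {} S still reaches {A,E,K,T,Z} ∋ A.
{E}: S⊥A given {E} in G with S→· removed — back-door holds.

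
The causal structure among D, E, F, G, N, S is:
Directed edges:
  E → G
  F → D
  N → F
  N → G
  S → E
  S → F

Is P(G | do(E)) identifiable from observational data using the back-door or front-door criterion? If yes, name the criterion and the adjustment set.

desc(E)\{E}={G}; candidates ⊆ {D,F,N,S}.
∅: E⊥G given ∅ in G with E→· removed — back-door holds.
P(G|do(E)) = P(G|E) — no adjustment needed.

P(G|do(E)): backdoor, adjust for ∅.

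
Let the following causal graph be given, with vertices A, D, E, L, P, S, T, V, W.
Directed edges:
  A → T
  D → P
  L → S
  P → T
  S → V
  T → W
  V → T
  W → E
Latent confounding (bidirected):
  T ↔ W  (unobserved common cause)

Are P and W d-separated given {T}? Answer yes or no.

Bayes-Ball from P | {T} reaches {A,D,E,L,S,V,W}.
W ∈ reach(P|{T}) ⇒ P ⊥̸ W | {T}.

No — P and W are d-connected given {T}.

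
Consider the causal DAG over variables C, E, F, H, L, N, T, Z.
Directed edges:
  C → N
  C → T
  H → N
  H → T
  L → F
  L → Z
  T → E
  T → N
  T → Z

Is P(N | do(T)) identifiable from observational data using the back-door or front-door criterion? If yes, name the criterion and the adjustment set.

P(N|do(T)): backdoor, adjust for {C, H}.

desc(T)\{T}={E,N,Z}; candidates ⊆ {C,F,H,L}.
size 0: {}; under {} T still reaches {C,H,N} ∋ N.
size 1: {C}, {F}, {H} …(+1); under {C} T still reaches {H,N} ∋ N.
{C,H}: T⊥N given {C,H} in G with T→· removed — back-door holds.
P(N|do(T)) = Σ_{C,H} P(N|T,C,H)·P(C,H).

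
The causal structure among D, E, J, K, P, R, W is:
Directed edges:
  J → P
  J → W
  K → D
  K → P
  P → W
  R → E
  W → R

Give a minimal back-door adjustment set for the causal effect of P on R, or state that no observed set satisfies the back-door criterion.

desc(P)\{P}={E,R,W}; candidates ⊆ {D,J,K}.
size 0: {}; under {} P still reaches {D,E,J,K,R,W} ∋ R.
{J}: P⊥R given {J} in G with P→· removed — back-door holds.

P→R: minimal back-door set {J}.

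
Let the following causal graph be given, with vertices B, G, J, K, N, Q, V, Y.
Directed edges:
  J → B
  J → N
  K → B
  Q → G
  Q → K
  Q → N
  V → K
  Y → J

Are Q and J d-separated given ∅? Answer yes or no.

Bayes-Ball from Q | ∅ reaches {B,G,K,N}.
J ∉ reach(Q|∅) ⇒ Q ⊥ J | ∅.

Yes — Q ⊥ J | ∅.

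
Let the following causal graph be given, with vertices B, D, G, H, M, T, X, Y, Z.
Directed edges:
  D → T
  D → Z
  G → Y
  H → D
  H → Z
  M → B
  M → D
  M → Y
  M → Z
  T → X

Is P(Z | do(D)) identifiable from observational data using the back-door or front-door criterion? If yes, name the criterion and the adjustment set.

P(Z|do(D)): backdoor, adjust for {H, M}.

desc(D)\{D}={T,X,Z}; candidates ⊆ {B,G,H,M,Y}.
size 0: {}; under {} D still reaches {B,H,M,Y,Z} ∋ Z.
size 1: {B}, {G}, {H} …(+2); under {B} D still reaches {H,M,Y,Z} ∋ Z.
{H,M}: D⊥Z given {H,M} in G with D→· removed — back-door holds.
P(Z|do(D)) = Σ_{H,M} P(Z|D,H,M)·P(H,M).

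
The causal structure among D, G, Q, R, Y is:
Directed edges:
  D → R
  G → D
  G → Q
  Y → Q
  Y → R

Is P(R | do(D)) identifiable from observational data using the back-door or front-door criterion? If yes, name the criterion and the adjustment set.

desc(D)\{D}={R}; candidates ⊆ {G,Q,Y}.
∅: D⊥R given ∅ in G with D→· removed — back-door holds.
P(R|do(D)) = P(R|D) — no adjustment needed.

P(R|do(D)): backdoor, adjust for ∅.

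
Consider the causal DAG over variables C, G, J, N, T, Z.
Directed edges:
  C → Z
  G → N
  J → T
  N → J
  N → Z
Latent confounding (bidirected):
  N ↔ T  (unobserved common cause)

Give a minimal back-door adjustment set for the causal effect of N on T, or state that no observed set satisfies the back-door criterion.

desc(N)\{N}={J,T,Z}; candidates ⊆ {C,G}.
N↔T: latent back-door arc(s) into N.
size 0: {}; under {} N still reaches {G,T} ∋ T.
size 1: {C}, {G}; under {C} N still reaches {G,T} ∋ T.
size 2: {C,G}; under {C,G} N still reaches {T} ∋ T.
N↔T cannot be blocked by any observed set — no back-door set.

N→T: no observed back-door set.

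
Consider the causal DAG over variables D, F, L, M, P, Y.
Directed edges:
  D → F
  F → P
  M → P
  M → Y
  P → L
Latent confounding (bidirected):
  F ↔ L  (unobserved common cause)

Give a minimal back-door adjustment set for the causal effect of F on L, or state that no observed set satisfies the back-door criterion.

desc(F)\{F}={L,P}; candidates ⊆ {D,M,Y}.
F↔L: latent back-door arc(s) into F.
size 0: {}; under {} F still reaches {D,L} ∋ L.
size 1: {D}, {M}, {Y}; under {D} F still reaches {L} ∋ L.
size 2: {D,M}, {D,Y}, {M,Y}; under {D,M} F still reaches {L} ∋ L.
F↔L cannot be blocked by any observed set — no back-door set.

F→L: no observed back-door set.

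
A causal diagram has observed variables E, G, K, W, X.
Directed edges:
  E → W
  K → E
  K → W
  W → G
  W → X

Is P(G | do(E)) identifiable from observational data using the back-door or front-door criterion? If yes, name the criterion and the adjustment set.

P(G|do(E)): backdoor, adjust for {K}.

desc(E)\{E}={G,W,X}; candidates ⊆ {K}.
size 0: {}; under {} E still reaches {G,K,W,X} ∋ G.
{K}: E⊥G given {K} in G with E→· removed — back-door holds.
P(G|do(E)) = Σ_{K} P(G|E,K)·P(K).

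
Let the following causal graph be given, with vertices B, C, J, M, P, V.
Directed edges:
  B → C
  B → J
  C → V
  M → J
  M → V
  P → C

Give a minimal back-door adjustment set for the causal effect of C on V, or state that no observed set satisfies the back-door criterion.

desc(C)\{C}={V}; candidates ⊆ {B,J,M,P}.
∅: C⊥V given ∅ in G with C→· removed — back-door holds.

C→V: minimal back-door set ∅.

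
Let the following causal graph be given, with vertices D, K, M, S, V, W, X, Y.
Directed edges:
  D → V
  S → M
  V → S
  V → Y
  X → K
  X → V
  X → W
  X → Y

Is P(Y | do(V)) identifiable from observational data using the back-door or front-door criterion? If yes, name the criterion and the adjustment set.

desc(V)\{V}={M,S,Y}; candidates ⊆ {D,K,W,X}.
size 0: {}; under {} V still reaches {D,K,W,X,Y} ∋ Y.
{X}: V⊥Y given {X} in G with V→· removed — back-door holds.
P(Y|do(V)) = Σ_{X} P(Y|V,X)·P(X).

P(Y|do(V)): backdoor, adjust for {X}.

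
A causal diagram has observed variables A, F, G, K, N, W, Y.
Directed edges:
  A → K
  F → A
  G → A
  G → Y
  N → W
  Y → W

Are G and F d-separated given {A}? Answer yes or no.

No — G and F are d-connected given {A}.

Bayes-Ball from G | {A} reaches {F,W,Y}.
F ∈ reach(G|{A}) ⇒ G ⊥̸ F | {A}.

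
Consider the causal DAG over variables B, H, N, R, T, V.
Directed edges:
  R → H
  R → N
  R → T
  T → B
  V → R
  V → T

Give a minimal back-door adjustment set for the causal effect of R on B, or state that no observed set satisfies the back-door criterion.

desc(R)\{R}={B,H,N,T}; candidates ⊆ {V}.
size 0: {}; under {} R still reaches {B,T,V} ∋ B.
{V}: R⊥B given {V} in G with R→· removed — back-door holds.

R→B: minimal back-door set {V}.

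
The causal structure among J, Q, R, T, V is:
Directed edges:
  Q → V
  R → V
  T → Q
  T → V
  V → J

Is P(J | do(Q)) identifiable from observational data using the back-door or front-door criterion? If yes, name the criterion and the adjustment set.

P(J|do(Q)): backdoor, adjust for {T}.

desc(Q)\{Q}={J,V}; candidates ⊆ {R,T}.
size 0: {}; under {} Q still reaches {J,T,V} ∋ J.
{T}: Q⊥J given {T} in G with Q→· removed — back-door holds.
P(J|do(Q)) = Σ_{T} P(J|Q,T)·P(T).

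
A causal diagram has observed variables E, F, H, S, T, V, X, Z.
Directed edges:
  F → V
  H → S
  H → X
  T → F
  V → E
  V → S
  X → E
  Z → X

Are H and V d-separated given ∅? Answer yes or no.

Bayes-Ball from H | ∅ reaches {E,S,X}.
V ∉ reach(H|∅) ⇒ H ⊥ V | ∅.

Yes — H ⊥ V | ∅.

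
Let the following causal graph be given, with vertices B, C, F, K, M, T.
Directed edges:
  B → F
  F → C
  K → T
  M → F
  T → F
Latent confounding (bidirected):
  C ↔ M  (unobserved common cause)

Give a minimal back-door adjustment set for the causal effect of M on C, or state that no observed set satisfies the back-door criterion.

desc(M)\{M}={C,F}; candidates ⊆ {B,K,T}.
M↔C: latent back-door arc(s) into M.
size 0: {}; under {} M still reaches {C} ∋ C.
size 1: {B}, {K}, {T}; under {B} M still reaches {C} ∋ C.
size 2: {B,K}, {B,T}, {K,T}; under {B,K} M still reaches {C} ∋ C.
M↔C cannot be blocked by any observed set — no back-door set.

M→C: no observed back-door set.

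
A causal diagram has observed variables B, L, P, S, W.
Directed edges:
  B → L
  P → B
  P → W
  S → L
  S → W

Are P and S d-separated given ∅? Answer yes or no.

Bayes-Ball from P | ∅ reaches {B,L,W}.
S ∉ reach(P|∅) ⇒ P ⊥ S | ∅.

Yes — P ⊥ S | ∅.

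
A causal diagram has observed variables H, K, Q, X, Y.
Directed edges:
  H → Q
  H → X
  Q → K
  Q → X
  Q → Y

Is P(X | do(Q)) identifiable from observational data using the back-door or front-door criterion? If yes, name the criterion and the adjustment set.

desc(Q)\{Q}={K,X,Y}; candidates ⊆ {H}.
size 0: {}; under {} Q still reaches {H,X} ∋ X.
{H}: Q⊥X given {H} in G with Q→· removed — back-door holds.
P(X|do(Q)) = Σ_{H} P(X|Q,H)·P(H).

P(X|do(Q)): backdoor, adjust for {H}.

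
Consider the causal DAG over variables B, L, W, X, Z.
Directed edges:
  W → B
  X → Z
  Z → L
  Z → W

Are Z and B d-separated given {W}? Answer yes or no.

Yes — Z ⊥ B | {W}.

Bayes-Ball from Z | {W} reaches {L,X}.
B ∉ reach(Z|{W}) ⇒ Z ⊥ B | {W}.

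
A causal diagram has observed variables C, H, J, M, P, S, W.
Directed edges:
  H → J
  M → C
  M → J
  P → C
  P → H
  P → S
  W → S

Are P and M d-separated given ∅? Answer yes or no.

Bayes-Ball from P | ∅ reaches {C,H,J,S}.
M ∉ reach(P|∅) ⇒ P ⊥ M | ∅.

Yes — P ⊥ M | ∅.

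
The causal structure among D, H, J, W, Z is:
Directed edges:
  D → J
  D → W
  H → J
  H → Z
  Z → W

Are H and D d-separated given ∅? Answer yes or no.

Bayes-Ball from H | ∅ reaches {J,W,Z}.
D ∉ reach(H|∅) ⇒ H ⊥ D | ∅.

Yes — H ⊥ D | ∅.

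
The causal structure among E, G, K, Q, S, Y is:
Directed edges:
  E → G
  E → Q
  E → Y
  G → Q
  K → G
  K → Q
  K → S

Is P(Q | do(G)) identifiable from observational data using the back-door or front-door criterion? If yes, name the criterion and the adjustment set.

desc(G)\{G}={Q}; candidates ⊆ {E,K,S,Y}.
size 0: {}; under {} G still reaches {E,K,Q,S,Y} ∋ Q.
size 1: {E}, {K}, {S} …(+1); under {E} G still reaches {K,Q,S} ∋ Q.
{E,K}: G⊥Q given {E,K} in G with G→· removed — back-door holds.
P(Q|do(G)) = Σ_{E,K} P(Q|G,E,K)·P(E,K).

P(Q|do(G)): backdoor, adjust for {E, K}.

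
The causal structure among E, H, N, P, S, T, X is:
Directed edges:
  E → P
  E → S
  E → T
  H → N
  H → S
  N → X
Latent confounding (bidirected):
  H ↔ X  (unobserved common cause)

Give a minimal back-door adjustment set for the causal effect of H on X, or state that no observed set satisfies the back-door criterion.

desc(H)\{H}={N,S,X}; candidates ⊆ {E,P,T}.
H↔X: latent back-door arc(s) into H.
size 0: {}; under {} H still reaches {X} ∋ X.
size 1: {E}, {P}, {T}; under {E} H still reaches {X} ∋ X.
size 2: {E,P}, {E,T}, {P,T}; under {E,P} H still reaches {X} ∋ X.
H↔X cannot be blocked by any observed set — no back-door set.

H→X: no observed back-door set.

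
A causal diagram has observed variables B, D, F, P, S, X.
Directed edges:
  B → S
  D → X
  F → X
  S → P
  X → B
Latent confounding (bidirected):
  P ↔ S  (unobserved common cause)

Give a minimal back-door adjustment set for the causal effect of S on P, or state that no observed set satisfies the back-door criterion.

S→P: no observed back-door set.

desc(S)\{S}={P}; candidates ⊆ {B,D,F,X}.
S↔P: latent back-door arc(s) into S.
size 0: {}; under {} S still reaches {B,D,F,P,X} ∋ P.
size 1: {B}, {D}, {F} …(+1); under {B} S still reaches {P} ∋ P.
size 2: {B,D}, {B,F}, {B,X} …(+3); under {B,D} S still reaches {P} ∋ P.
S↔P cannot be blocked by any observed set — no back-door set.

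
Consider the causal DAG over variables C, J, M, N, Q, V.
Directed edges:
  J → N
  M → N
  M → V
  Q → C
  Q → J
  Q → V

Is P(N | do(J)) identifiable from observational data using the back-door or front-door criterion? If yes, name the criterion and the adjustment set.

P(N|do(J)): backdoor, adjust for ∅.

desc(J)\{J}={N}; candidates ⊆ {C,M,Q,V}.
∅: J⊥N given ∅ in G with J→· removed — back-door holds.
P(N|do(J)) = P(N|J) — no adjustment needed.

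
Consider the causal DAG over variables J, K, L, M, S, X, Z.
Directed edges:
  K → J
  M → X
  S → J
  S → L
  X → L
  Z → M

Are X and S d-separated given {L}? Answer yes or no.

No — X and S are d-connected given {L}.

Bayes-Ball from X | {L} reaches {J,M,S,Z}.
S ∈ reach(X|{L}) ⇒ X ⊥̸ S | {L}.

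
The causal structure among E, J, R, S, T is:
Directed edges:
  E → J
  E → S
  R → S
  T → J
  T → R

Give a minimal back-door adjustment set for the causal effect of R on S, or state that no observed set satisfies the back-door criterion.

desc(R)\{R}={S}; candidates ⊆ {E,J,T}.
∅: R⊥S given ∅ in G with R→· removed — back-door holds.

R→S: minimal back-door set ∅.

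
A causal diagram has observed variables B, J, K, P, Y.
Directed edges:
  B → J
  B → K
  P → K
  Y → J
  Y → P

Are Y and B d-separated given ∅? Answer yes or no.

Yes — Y ⊥ B | ∅.

Bayes-Ball from Y | ∅ reaches {J,K,P}.
B ∉ reach(Y|∅) ⇒ Y ⊥ B | ∅.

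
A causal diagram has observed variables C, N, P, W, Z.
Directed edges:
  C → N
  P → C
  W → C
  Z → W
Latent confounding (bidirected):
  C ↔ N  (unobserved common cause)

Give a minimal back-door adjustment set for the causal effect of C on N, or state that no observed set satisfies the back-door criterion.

C→N: no observed back-door set.

desc(C)\{C}={N}; candidates ⊆ {P,W,Z}.
C↔N: latent back-door arc(s) into C.
size 0: {}; under {} C still reaches {N,P,W,Z} ∋ N.
size 1: {P}, {W}, {Z}; under {P} C still reaches {N,W,Z} ∋ N.
size 2: {P,W}, {P,Z}, {W,Z}; under {P,W} C still reaches {N} ∋ N.
C↔N cannot be blocked by any observed set — no back-door set.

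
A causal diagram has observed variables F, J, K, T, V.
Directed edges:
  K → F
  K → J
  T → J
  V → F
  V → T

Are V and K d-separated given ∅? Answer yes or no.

Yes — V ⊥ K | ∅.

Bayes-Ball from V | ∅ reaches {F,J,T}.
K ∉ reach(V|∅) ⇒ V ⊥ K | ∅.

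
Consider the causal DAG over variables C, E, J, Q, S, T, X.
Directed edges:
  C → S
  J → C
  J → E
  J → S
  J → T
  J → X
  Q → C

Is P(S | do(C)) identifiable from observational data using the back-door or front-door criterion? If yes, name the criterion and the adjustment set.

P(S|do(C)): backdoor, adjust for {J}.

desc(C)\{C}={S}; candidates ⊆ {E,J,Q,T,X}.
size 0: {}; under {} C still reaches {E,J,Q,S,T,X} ∋ S.
{J}: C⊥S given {J} in G with C→· removed — back-door holds.
P(S|do(C)) = Σ_{J} P(S|C,J)·P(J).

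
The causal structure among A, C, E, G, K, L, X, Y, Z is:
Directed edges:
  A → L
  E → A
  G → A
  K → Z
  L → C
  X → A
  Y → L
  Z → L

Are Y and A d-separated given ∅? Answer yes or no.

Yes — Y ⊥ A | ∅.

Bayes-Ball from Y | ∅ reaches {C,L}.
A ∉ reach(Y|∅) ⇒ Y ⊥ A | ∅.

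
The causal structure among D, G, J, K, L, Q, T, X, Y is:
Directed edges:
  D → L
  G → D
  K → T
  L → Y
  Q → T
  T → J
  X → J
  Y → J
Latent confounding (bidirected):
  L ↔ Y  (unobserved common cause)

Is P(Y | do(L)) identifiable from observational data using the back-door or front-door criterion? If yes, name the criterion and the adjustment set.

desc(L)\{L}={J,Y}; candidates ⊆ {D,G,K,Q,T,X}.
L↔Y: latent back-door arc(s) into L.
size 0: {}; under {} L still reaches {D,G,J,Y} ∋ Y.
size 1: {D}, {G}, {K} …(+3); under {D} L still reaches {J,Y} ∋ Y.
size 2: {D,G}, {D,K}, {D,Q} …(+12); under {D,G} L still reaches {J,Y} ∋ Y.
L↔Y cannot be blocked by any observed set — no back-door set.
No mediator lies on a directed L→…→Y path.
Neither criterion identifies P(Y|do(L)) in this graph.

P(Y|do(L)): not identifiable (no BD/FD set).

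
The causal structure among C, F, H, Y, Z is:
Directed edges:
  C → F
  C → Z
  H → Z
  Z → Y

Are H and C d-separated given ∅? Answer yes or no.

Yes — H ⊥ C | ∅.

Bayes-Ball from H | ∅ reaches {Y,Z}.
C ∉ reach(H|∅) ⇒ H ⊥ C | ∅.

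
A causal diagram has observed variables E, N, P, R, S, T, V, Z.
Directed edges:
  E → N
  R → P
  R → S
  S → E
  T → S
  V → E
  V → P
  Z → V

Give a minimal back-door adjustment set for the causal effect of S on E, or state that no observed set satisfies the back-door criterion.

desc(S)\{S}={E,N}; candidates ⊆ {P,R,T,V,Z}.
∅: S⊥E given ∅ in G with S→· removed — back-door holds.

S→E: minimal back-door set ∅.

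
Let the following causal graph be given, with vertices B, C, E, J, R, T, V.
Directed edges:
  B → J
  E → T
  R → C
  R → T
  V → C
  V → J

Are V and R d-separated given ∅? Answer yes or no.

Bayes-Ball from V | ∅ reaches {C,J}.
R ∉ reach(V|∅) ⇒ V ⊥ R | ∅.

Yes — V ⊥ R | ∅.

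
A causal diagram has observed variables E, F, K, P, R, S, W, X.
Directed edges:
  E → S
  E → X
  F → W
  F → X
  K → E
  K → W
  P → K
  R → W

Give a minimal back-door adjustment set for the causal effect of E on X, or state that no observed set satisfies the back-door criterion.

desc(E)\{E}={S,X}; candidates ⊆ {F,K,P,R,W}.
∅: E⊥X given ∅ in G with E→· removed — back-door holds.

E→X: minimal back-door set ∅.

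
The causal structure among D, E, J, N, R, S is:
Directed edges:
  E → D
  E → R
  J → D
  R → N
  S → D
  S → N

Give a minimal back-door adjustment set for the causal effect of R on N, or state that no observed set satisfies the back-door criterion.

R→N: minimal back-door set ∅.

desc(R)\{R}={N}; candidates ⊆ {D,E,J,S}.
∅: R⊥N given ∅ in G with R→· removed — back-door holds.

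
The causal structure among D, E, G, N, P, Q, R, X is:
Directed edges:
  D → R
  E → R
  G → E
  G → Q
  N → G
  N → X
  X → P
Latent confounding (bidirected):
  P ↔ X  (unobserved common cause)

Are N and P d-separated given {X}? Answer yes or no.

No — N and P are d-connected given {X}.

Bayes-Ball from N | {X} reaches {E,G,P,Q,R}.
P ∈ reach(N|{X}) ⇒ N ⊥̸ P | {X}.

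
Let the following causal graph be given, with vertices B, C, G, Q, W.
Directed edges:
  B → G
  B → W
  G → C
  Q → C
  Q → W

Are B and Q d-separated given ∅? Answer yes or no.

Yes — B ⊥ Q | ∅.

Bayes-Ball from B | ∅ reaches {C,G,W}.
Q ∉ reach(B|∅) ⇒ B ⊥ Q | ∅.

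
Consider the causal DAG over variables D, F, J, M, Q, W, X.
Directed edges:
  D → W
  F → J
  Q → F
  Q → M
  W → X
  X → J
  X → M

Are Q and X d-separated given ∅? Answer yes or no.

Bayes-Ball from Q | ∅ reaches {F,J,M}.
X ∉ reach(Q|∅) ⇒ Q ⊥ X | ∅.

Yes — Q ⊥ X | ∅.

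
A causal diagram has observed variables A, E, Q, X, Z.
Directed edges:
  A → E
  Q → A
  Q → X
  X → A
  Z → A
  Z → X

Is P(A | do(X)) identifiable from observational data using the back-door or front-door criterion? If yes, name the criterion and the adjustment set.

P(A|do(X)): backdoor, adjust for {Q, Z}.

desc(X)\{X}={A,E}; candidates ⊆ {Q,Z}.
size 0: {}; under {} X still reaches {A,E,Q,Z} ∋ A.
size 1: {Q}, {Z}; under {Q} X still reaches {A,E,Z} ∋ A.
{Q,Z}: X⊥A given {Q,Z} in G with X→· removed — back-door holds.
P(A|do(X)) = Σ_{Q,Z} P(A|X,Q,Z)·P(Q,Z).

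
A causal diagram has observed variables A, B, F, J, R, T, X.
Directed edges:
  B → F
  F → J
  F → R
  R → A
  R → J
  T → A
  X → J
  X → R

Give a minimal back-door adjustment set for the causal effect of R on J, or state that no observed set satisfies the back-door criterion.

desc(R)\{R}={A,J}; candidates ⊆ {B,F,T,X}.
size 0: {}; under {} R still reaches {B,F,J,X} ∋ J.
size 1: {B}, {F}, {T} …(+1); under {B} R still reaches {F,J,X} ∋ J.
{F,X}: R⊥J given {F,X} in G with R→· removed — back-door holds.

R→J: minimal back-door set {F, X}.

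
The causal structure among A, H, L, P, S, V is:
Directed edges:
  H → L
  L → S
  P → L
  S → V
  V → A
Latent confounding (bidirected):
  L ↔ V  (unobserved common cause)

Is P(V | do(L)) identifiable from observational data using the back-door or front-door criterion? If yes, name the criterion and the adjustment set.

desc(L)\{L}={A,S,V}; candidates ⊆ {H,P}.
L↔V: latent back-door arc(s) into L.
size 0: {}; under {} L still reaches {A,H,P,V} ∋ V.
size 1: {H}, {P}; under {H} L still reaches {A,P,V} ∋ V.
size 2: {H,P}; under {H,P} L still reaches {A,V} ∋ V.
L↔V cannot be blocked by any observed set — no back-door set.
{S}: (i) intercepts every directed L→V path; (ii) no back-door L→{S}; (iii) {L} blocks every back-door {S}→V. Front-door holds.
P(V|do(L)) = Σ_{S} P(S|L) Σ_{L'} P(V|S,L')P(L').

P(V|do(L)): frontdoor, adjust for {S}.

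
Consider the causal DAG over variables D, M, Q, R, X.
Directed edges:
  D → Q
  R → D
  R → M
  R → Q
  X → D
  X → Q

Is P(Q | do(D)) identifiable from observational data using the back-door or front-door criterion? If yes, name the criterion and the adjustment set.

P(Q|do(D)): backdoor, adjust for {R, X}.

desc(D)\{D}={Q}; candidates ⊆ {M,R,X}.
size 0: {}; under {} D still reaches {M,Q,R,X} ∋ Q.
size 1: {M}, {R}, {X}; under {M} D still reaches {Q,R,X} ∋ Q.
{R,X}: D⊥Q given {R,X} in G with D→· removed — back-door holds.
P(Q|do(D)) = Σ_{R,X} P(Q|D,R,X)·P(R,X).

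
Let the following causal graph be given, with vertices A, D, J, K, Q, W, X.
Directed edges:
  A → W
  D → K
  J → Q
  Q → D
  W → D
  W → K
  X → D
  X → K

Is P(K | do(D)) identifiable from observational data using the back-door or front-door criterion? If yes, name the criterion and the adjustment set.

desc(D)\{D}={K}; candidates ⊆ {A,J,Q,W,X}.
size 0: {}; under {} D still reaches {A,J,K,Q,W,X} ∋ K.
size 1: {A}, {J}, {Q} …(+2); under {A} D still reaches {J,K,Q,W,X} ∋ K.
{W,X}: D⊥K given {W,X} in G with D→· removed — back-door holds.
P(K|do(D)) = Σ_{W,X} P(K|D,W,X)·P(W,X).

P(K|do(D)): backdoor, adjust for {W, X}.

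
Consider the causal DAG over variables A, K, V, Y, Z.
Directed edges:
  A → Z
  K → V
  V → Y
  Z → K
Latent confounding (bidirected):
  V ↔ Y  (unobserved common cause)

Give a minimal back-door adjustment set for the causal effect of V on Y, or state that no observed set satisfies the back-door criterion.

desc(V)\{V}={Y}; candidates ⊆ {A,K,Z}.
V↔Y: latent back-door arc(s) into V.
size 0: {}; under {} V still reaches {A,K,Y,Z} ∋ Y.
size 1: {A}, {K}, {Z}; under {A} V still reaches {K,Y,Z} ∋ Y.
size 2: {A,K}, {A,Z}, {K,Z}; under {A,K} V still reaches {Y} ∋ Y.
V↔Y cannot be blocked by any observed set — no back-door set.

V→Y: no observed back-door set.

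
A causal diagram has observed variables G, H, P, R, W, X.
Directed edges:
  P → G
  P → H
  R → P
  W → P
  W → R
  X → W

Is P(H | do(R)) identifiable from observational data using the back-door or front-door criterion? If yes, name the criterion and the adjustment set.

P(H|do(R)): backdoor, adjust for {W}.

desc(R)\{R}={G,H,P}; candidates ⊆ {W,X}.
size 0: {}; under {} R still reaches {G,H,P,W,X} ∋ H.
{W}: R⊥H given {W} in G with R→· removed — back-door holds.
P(H|do(R)) = Σ_{W} P(H|R,W)·P(W).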